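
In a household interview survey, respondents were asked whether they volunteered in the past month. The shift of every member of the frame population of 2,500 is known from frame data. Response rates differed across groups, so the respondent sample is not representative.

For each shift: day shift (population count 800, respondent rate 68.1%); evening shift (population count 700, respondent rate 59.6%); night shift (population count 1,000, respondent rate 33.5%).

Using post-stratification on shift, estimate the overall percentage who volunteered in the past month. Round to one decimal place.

Weight each group's respondent value by its population share:
  day shift: (800/2,500) × 68.1 = 21.792
  evening shift: (700/2,500) × 59.6 = 16.688
  night shift: (1,000/2,500) × 33.5 = 13.4
Post-stratified estimate = 51.88 → 51.9%.

51.9%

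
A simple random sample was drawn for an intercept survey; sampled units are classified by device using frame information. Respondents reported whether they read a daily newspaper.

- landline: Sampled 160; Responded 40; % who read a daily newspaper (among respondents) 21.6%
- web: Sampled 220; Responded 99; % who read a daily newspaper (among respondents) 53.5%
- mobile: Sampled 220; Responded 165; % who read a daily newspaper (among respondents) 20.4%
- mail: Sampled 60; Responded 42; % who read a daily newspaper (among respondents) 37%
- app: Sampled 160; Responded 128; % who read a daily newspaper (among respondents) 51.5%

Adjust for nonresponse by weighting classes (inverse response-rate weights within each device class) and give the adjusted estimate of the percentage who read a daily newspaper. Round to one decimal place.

36.8%

Class response rates: landline 40/160 = 25%, web 99/220 = 45%, mobile 165/220 = 75%, mail 42/60 = 70%, app 128/160 = 80%.
Weighting each respondent by the inverse class response rate inflates each class back to its sampled size, so the class weight is n_sampled:
  landline: 160 × 21.6 = 3456
  web: 220 × 53.5 = 11,770
  mobile: 220 × 20.4 = 4488
  mail: 60 × 37 = 2220
  app: 160 × 51.5 = 8240
Adjusted estimate = 30,174 / 820 = 36.7976 → 36.8%.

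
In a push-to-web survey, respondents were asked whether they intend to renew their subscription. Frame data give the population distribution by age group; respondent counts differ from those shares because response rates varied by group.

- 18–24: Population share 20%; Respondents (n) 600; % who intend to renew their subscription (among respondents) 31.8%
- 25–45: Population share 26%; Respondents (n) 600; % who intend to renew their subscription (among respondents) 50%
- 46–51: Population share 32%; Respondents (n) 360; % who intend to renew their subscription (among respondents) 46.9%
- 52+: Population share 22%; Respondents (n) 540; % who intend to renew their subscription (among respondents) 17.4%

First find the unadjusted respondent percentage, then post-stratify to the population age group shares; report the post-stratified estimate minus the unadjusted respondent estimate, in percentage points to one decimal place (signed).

+2.3 percentage points

Naive respondent-only estimate (weights = respondent counts):
  (600/2100)×31.8 + (600/2100)×50 + (360/2100)×46.9 + (540/2100)×17.4 = 35.8857%
Reweighting by population age group shares:
  0.2×31.8 + 0.26×50 + 0.32×46.9 + 0.22×17.4 = 38.196%
Difference = 38.196 − 35.8857 = 2.3103 pp.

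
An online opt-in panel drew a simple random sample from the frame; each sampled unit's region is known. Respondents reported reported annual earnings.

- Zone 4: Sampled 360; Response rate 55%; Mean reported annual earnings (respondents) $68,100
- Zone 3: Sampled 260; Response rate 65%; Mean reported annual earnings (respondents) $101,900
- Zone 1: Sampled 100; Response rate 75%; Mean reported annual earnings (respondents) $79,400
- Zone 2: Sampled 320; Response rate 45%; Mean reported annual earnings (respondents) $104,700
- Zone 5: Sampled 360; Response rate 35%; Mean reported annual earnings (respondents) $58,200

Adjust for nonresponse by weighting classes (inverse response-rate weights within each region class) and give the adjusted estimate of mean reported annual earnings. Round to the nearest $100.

Each respondent's weight = sampled/responded in their class; summing within a class gives n_sampled, so:
  Zone 4: 360 × 68,100 = 24,516,000
  Zone 3: 260 × 101,900 = 26,494,000
  Zone 1: 100 × 79,400 = 7,940,000
  Zone 2: 320 × 104,700 = 33,504,000
  Zone 5: 360 × 58,200 = 20,952,000
Adjusted estimate = 113,406,000 / 1,400 = 81004.3 → $81,000.

$81,000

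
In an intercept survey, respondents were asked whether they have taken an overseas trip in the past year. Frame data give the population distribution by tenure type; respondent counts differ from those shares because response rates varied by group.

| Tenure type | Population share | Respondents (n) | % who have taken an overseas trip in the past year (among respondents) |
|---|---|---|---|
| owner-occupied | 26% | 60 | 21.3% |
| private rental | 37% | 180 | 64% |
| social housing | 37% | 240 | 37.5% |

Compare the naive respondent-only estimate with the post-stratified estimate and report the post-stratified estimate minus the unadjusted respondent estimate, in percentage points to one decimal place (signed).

-2.3 percentage points

Naive respondent-only estimate (weights = respondent counts):
  (60/480)×21.3 + (180/480)×64 + (240/480)×37.5 = 45.4125%
Post-stratifying to population shares instead:
  0.26×21.3 + 0.37×64 + 0.37×37.5 = 43.093%
Difference = 43.093 − 45.4125 = -2.3195 pp.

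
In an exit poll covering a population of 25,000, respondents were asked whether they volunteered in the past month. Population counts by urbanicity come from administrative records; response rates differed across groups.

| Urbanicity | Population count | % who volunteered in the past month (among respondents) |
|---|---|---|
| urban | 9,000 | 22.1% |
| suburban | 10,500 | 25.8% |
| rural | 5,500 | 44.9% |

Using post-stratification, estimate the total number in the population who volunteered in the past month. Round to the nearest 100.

Each cell contributes its population count × the respondent rate:
  urban: 9,000 × 22.1% = 1989
  suburban: 10,500 × 25.8% = 2709
  rural: 5,500 × 44.9% = 2469.5
Estimated total = 7167.5 → 7,200.

7,200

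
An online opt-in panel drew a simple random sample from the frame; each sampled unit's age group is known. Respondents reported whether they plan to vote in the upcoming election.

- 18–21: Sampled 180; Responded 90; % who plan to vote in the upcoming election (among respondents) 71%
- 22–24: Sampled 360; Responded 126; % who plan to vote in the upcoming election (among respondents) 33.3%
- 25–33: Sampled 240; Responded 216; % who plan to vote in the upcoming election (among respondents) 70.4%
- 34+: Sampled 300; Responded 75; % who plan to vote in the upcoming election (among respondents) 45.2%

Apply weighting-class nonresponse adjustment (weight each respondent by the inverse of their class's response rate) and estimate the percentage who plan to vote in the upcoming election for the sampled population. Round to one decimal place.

51.1%

Class response rates: 18–21 90/180 = 50%, 22–24 126/360 = 35%, 25–33 216/240 = 90%, 34+ 75/300 = 25%.
Inverse-response-rate weighting restores each class to its sampled count, so class totals weight by n_sampled:
  18–21: 180 × 71 = 12,780
  22–24: 360 × 33.3 = 11988
  25–33: 240 × 70.4 = 16,896
  34+: 300 × 45.2 = 13,560
Adjusted estimate = 55,224 / 1,080 = 51.1333 → 51.1%.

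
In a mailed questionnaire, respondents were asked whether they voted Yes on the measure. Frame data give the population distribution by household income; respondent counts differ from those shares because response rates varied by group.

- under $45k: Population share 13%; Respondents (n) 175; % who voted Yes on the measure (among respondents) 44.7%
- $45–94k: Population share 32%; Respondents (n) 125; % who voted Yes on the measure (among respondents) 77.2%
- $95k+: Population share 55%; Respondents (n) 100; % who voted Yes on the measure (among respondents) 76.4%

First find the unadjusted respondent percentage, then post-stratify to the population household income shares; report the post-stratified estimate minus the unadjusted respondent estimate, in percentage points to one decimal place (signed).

Without adjustment, the pooled respondent share is:
  (175/400)×44.7 + (125/400)×77.2 + (100/400)×76.4 = 62.7812%
Reweighting by population household income shares:
  0.13×44.7 + 0.32×77.2 + 0.55×76.4 = 72.535%
Difference = 72.535 − 62.7812 = 9.7538 pp.

+9.8 percentage points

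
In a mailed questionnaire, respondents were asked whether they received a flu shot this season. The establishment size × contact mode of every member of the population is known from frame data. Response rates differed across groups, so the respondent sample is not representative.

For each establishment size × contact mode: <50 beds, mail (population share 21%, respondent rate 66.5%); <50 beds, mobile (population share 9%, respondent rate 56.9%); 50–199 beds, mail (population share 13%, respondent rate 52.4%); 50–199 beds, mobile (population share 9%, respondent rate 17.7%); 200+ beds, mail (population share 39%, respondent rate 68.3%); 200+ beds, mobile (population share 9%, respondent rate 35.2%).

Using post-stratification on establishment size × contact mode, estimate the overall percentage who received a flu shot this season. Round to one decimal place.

Each cell contributes population-share × respondent value:
  <50 beds, mail: 0.21 × 66.5 = 13.965
  <50 beds, mobile: 0.09 × 56.9 = 5.121
  50–199 beds, mail: 0.13 × 52.4 = 6.812
  50–199 beds, mobile: 0.09 × 17.7 = 1.593
  200+ beds, mail: 0.39 × 68.3 = 26.637
  200+ beds, mobile: 0.09 × 35.2 = 3.168
Post-stratified estimate = 57.296 → 57.3%.

57.3%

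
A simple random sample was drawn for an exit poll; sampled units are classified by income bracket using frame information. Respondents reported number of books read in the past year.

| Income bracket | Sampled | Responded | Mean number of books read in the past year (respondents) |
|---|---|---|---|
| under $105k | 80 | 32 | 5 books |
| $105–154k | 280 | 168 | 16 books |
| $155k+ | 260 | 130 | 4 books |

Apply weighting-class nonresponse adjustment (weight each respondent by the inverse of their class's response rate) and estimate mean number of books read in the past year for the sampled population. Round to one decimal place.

Response rates by class: under $105k 32/80 = 40%, $105–154k 168/280 = 60%, $155k+ 130/260 = 50%.
Weighting each respondent by the inverse class response rate inflates each class back to its sampled size, so the class weight is n_sampled:
  under $105k: 80 × 5 = 400
  $105–154k: 280 × 16 = 4480
  $155k+: 260 × 4 = 1040
Adjusted estimate = 5920 / 620 = 9.54839 → 9.5.

9.5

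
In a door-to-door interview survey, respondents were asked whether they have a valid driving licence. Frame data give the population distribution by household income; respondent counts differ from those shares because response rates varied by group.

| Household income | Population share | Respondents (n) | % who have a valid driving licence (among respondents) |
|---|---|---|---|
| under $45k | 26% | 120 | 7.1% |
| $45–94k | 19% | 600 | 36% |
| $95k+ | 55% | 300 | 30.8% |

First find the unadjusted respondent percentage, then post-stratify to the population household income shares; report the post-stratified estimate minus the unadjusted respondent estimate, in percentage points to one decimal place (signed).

Without adjustment, the pooled respondent share is:
  (120/1020)×7.1 + (600/1020)×36 + (300/1020)×30.8 = 31.0706%
Reweighting by population household income shares:
  0.26×7.1 + 0.19×36 + 0.55×30.8 = 25.626%
Difference = 25.626 − 31.0706 = -5.4446 pp.

-5.4 percentage points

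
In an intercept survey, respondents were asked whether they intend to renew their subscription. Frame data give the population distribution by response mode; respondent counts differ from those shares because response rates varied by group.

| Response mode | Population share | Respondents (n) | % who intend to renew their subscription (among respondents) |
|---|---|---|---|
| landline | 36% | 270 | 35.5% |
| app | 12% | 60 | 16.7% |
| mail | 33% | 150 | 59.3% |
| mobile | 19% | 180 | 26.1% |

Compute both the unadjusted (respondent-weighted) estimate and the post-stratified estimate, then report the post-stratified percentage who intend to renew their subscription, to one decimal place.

39.3%

Without adjustment, the pooled respondent share is:
  (270/660)×35.5 + (60/660)×16.7 + (150/660)×59.3 + (180/660)×26.1 = 36.6364%
Post-stratifying to population shares instead:
  0.36×35.5 + 0.12×16.7 + 0.33×59.3 + 0.19×26.1 = 39.312%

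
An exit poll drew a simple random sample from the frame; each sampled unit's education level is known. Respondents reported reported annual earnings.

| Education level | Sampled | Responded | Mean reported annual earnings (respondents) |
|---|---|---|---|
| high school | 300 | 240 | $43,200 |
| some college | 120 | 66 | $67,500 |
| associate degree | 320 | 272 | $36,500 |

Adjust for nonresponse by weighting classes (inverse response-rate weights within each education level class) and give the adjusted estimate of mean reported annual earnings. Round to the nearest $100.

Class response rates: high school 240/300 = 80%, some college 66/120 = 55%, associate degree 272/320 = 85%.
Each respondent's weight = sampled/responded in their class; summing within a class gives n_sampled, so:
  high school: 300 × 43,200 = 12,960,000
  some college: 120 × 67,500 = 8,100,000
  associate degree: 320 × 36,500 = 11,680,000
Adjusted estimate = 32,740,000 / 740 = 44243.2 → $44,200.

$44,200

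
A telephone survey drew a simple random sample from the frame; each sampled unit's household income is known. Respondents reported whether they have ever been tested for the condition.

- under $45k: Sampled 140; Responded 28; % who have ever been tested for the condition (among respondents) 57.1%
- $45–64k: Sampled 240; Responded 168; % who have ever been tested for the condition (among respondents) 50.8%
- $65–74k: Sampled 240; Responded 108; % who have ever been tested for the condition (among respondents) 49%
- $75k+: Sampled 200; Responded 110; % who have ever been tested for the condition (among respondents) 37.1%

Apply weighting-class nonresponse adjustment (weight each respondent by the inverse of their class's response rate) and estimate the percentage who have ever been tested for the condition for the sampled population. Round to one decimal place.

Response rates by class: under $45k 28/140 = 20%, $45–64k 168/240 = 70%, $65–74k 108/240 = 45%, $75k+ 110/200 = 55%.
Weighting each respondent by the inverse class response rate inflates each class back to its sampled size, so the class weight is n_sampled:
  under $45k: 140 × 57.1 = 7994
  $45–64k: 240 × 50.8 = 12,192
  $65–74k: 240 × 49 = 11,760
  $75k+: 200 × 37.1 = 7420
Adjusted estimate = 39,366 / 820 = 48.0073 → 48.0%.

48.0%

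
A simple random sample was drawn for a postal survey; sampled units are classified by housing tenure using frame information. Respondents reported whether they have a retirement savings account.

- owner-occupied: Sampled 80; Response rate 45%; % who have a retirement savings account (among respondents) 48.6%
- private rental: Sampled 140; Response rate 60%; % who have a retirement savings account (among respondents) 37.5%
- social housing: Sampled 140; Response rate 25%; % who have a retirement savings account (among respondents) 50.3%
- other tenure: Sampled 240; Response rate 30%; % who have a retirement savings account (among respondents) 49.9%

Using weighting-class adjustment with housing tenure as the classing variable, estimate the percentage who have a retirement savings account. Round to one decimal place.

46.9%

Weighting each respondent by the inverse class response rate inflates each class back to its sampled size, so the class weight is n_sampled:
  owner-occupied: 80 × 48.6 = 3888
  private rental: 140 × 37.5 = 5250
  social housing: 140 × 50.3 = 7042
  other tenure: 240 × 49.9 = 11,976
Adjusted estimate = 28,156 / 600 = 46.9267 → 46.9%.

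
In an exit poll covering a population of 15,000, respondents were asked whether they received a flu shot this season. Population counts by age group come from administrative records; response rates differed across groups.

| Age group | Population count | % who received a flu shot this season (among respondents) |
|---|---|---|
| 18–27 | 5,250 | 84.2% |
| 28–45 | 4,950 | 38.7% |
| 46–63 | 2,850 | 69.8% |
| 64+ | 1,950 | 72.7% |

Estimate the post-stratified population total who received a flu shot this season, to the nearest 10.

Each cell contributes its population count × the respondent rate:
  18–27: 5,250 × 84.2% = 4420.5
  28–45: 4,950 × 38.7% = 1915.65
  46–63: 2,850 × 69.8% = 1989.3
  64+: 1,950 × 72.7% = 1417.65
Estimated total = 9743.1 → 9,740.

9,740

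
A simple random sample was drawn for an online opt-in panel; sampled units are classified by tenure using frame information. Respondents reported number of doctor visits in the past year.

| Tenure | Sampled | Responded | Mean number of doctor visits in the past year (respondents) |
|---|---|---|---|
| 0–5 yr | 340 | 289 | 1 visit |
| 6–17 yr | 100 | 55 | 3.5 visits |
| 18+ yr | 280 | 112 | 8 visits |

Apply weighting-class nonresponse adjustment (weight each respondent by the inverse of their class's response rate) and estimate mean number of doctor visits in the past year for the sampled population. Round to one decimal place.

Response rates by class: 0–5 yr 289/340 = 85%, 6–17 yr 55/100 = 55%, 18+ yr 112/280 = 40%.
With weight = n_sampled/n_responded per class, the weighted class total is n_sampled:
  0–5 yr: 340 × 1 = 340
  6–17 yr: 100 × 3.5 = 350
  18+ yr: 280 × 8 = 2240
Adjusted estimate = 2930 / 720 = 4.06944 → 4.1.

4.1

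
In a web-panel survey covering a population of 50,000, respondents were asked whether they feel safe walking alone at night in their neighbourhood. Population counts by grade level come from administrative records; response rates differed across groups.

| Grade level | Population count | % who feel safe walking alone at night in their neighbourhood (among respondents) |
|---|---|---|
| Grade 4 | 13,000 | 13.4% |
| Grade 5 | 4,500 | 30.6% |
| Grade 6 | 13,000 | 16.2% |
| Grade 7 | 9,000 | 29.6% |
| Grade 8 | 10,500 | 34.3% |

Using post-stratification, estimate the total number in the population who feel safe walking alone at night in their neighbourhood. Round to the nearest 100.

11,500

Estimated count per cell = population count × respondent percentage:
  Grade 4: 13,000 × 13.4% = 1742
  Grade 5: 4,500 × 30.6% = 1377
  Grade 6: 13,000 × 16.2% = 2106
  Grade 7: 9,000 × 29.6% = 2664
  Grade 8: 10,500 × 34.3% = 3601.5
Estimated total = 11490.5 → 11,500.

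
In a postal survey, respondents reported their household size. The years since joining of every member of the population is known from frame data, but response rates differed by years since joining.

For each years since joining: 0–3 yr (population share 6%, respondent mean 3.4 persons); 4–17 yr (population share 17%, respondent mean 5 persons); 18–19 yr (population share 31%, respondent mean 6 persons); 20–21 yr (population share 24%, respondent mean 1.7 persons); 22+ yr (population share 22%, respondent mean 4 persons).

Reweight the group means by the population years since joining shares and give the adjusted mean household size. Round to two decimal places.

4.20

Weight each group's respondent value by its population share:
  0–3 yr: 0.06 × 3.4 = 0.204
  4–17 yr: 0.17 × 5 = 0.85
  18–19 yr: 0.31 × 6 = 1.86
  20–21 yr: 0.24 × 1.7 = 0.408
  22+ yr: 0.22 × 4 = 0.88
Post-stratified estimate = 4.202 → 4.20.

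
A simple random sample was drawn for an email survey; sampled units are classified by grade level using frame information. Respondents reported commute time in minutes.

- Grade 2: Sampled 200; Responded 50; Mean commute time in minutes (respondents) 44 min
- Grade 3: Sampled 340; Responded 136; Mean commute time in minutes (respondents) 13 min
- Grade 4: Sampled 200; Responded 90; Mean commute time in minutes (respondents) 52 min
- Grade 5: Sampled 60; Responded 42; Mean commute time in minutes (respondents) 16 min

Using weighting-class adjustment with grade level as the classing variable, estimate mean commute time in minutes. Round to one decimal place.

30.7

Response rates by class: Grade 2 50/200 = 25%, Grade 3 136/340 = 40%, Grade 4 90/200 = 45%, Grade 5 42/60 = 70%.
Weighting each respondent by the inverse class response rate inflates each class back to its sampled size, so the class weight is n_sampled:
  Grade 2: 200 × 44 = 8800
  Grade 3: 340 × 13 = 4420
  Grade 4: 200 × 52 = 10,400
  Grade 5: 60 × 16 = 960
Adjusted estimate = 24,580 / 800 = 30.725 → 30.7.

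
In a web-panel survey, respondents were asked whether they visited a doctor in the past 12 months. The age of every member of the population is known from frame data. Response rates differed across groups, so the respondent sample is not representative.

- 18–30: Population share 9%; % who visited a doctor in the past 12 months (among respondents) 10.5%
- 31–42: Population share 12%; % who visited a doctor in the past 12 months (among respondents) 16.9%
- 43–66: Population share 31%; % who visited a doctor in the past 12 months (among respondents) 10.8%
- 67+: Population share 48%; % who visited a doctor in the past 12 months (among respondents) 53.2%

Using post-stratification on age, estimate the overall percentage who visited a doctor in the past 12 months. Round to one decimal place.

31.9%

Reweight to the known age distribution:
  18–30: 0.09 × 10.5 = 0.945
  31–42: 0.12 × 16.9 = 2.028
  43–66: 0.31 × 10.8 = 3.348
  67+: 0.48 × 53.2 = 25.536
Post-stratified estimate = 31.857 → 31.9%.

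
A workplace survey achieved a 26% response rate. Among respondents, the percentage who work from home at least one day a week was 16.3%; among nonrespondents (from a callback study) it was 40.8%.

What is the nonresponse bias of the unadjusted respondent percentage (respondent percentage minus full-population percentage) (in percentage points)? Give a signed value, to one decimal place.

Nonresponse fraction = 1 − 0.26 = 0.74.
Bias = (nonresponse fraction) × (respondent percentage − nonrespondent percentage)
     = 0.74 × (16.3 − 40.8) = 0.74 × -24.5 = -18.13.

-18.1 percentage points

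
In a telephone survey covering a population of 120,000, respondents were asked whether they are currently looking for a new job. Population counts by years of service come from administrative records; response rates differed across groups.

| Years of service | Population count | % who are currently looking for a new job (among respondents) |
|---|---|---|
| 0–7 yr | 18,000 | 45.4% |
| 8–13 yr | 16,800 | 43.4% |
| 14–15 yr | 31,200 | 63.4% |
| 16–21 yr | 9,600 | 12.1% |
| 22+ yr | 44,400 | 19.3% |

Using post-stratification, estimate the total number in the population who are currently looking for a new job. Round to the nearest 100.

Apply each group's respondent rate to its population count:
  0–7 yr: 18,000 × 45.4% = 8172
  8–13 yr: 16,800 × 43.4% = 7291.2
  14–15 yr: 31,200 × 63.4% = 19780.8
  16–21 yr: 9,600 × 12.1% = 1161.6
  22+ yr: 44,400 × 19.3% = 8569.2
Estimated total = 44974.8 → 45,000.

45,000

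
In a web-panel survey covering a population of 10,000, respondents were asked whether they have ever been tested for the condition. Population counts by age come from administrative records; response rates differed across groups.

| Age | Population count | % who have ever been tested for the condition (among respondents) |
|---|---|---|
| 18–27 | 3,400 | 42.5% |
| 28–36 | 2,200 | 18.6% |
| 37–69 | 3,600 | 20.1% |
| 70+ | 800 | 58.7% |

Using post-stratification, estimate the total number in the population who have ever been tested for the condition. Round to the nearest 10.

3,050

Each cell contributes its population count × the respondent rate:
  18–27: 3,400 × 42.5% = 1445
  28–36: 2,200 × 18.6% = 409.2
  37–69: 3,600 × 20.1% = 723.6
  70+: 800 × 58.7% = 469.6
Estimated total = 3047.4 → 3,050.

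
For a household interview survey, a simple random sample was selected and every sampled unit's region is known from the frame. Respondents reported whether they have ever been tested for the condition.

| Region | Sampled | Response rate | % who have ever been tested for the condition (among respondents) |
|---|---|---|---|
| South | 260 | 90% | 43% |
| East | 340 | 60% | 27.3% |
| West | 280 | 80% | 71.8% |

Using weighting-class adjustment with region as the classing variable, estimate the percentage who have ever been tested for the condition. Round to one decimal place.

With weight = n_sampled/n_responded per class, the weighted class total is n_sampled:
  South: 260 × 43 = 11,180
  East: 340 × 27.3 = 9282
  West: 280 × 71.8 = 20,104
Adjusted estimate = 40,566 / 880 = 46.0977 → 46.1%.

46.1%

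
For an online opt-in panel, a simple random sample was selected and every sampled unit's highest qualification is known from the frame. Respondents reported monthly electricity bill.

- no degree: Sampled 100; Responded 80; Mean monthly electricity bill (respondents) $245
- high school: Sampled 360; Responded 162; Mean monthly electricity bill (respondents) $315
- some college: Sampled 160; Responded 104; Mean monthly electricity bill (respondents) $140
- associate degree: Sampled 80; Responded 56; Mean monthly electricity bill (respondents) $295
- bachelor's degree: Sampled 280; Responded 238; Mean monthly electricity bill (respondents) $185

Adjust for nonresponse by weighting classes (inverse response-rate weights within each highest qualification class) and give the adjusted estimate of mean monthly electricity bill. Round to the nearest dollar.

Class response rates: no degree 80/100 = 80%, high school 162/360 = 45%, some college 104/160 = 65%, associate degree 56/80 = 70%, bachelor's degree 238/280 = 85%.
Weighting each respondent by the inverse class response rate inflates each class back to its sampled size, so the class weight is n_sampled:
  no degree: 100 × 245 = 24,500
  high school: 360 × 315 = 113,400
  some college: 160 × 140 = 22,400
  associate degree: 80 × 295 = 23,600
  bachelor's degree: 280 × 185 = 51,800
Adjusted estimate = 235,700 / 980 = 240.51 → $241.

$241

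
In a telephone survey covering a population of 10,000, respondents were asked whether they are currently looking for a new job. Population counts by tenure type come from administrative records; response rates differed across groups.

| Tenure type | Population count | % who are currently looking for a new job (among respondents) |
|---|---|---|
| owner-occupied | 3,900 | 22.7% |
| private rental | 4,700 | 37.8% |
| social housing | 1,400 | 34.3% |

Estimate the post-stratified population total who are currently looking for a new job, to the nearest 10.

3,140

Estimated count per cell = population count × respondent percentage:
  owner-occupied: 3,900 × 22.7% = 885.3
  private rental: 4,700 × 37.8% = 1776.6
  social housing: 1,400 × 34.3% = 480.2
Estimated total = 3142.1 → 3,140.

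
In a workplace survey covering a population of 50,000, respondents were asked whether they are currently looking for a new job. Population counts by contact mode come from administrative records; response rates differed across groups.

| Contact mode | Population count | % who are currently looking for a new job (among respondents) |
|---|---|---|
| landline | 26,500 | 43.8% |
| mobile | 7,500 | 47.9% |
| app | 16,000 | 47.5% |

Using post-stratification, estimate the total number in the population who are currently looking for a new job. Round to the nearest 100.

22,800

Estimated count per cell = population count × respondent percentage:
  landline: 26,500 × 43.8% = 11,607
  mobile: 7,500 × 47.9% = 3592.5
  app: 16,000 × 47.5% = 7600
Estimated total = 22799.5 → 22,800.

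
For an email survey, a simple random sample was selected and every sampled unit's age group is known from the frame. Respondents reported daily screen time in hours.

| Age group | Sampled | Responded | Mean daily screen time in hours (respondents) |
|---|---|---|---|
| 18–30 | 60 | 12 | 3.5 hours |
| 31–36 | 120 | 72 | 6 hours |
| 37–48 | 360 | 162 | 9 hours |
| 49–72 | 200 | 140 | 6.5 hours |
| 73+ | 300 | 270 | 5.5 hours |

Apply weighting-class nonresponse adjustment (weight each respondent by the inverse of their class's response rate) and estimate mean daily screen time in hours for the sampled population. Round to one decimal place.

Response rates by class: 18–30 12/60 = 20%, 31–36 72/120 = 60%, 37–48 162/360 = 45%, 49–72 140/200 = 70%, 73+ 270/300 = 90%.
Each respondent's weight = sampled/responded in their class; summing within a class gives n_sampled, so:
  18–30: 60 × 3.5 = 210
  31–36: 120 × 6 = 720
  37–48: 360 × 9 = 3240
  49–72: 200 × 6.5 = 1300
  73+: 300 × 5.5 = 1650
Adjusted estimate = 7120 / 1,040 = 6.84615 → 6.8.

6.8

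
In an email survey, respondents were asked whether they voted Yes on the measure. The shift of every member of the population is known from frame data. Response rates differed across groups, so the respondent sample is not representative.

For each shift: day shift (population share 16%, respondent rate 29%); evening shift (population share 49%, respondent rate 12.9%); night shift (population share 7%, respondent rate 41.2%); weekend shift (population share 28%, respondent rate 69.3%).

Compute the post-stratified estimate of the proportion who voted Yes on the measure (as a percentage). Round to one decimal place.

Weight each group's respondent value by its population share:
  day shift: 0.16 × 29 = 4.64
  evening shift: 0.49 × 12.9 = 6.321
  night shift: 0.07 × 41.2 = 2.884
  weekend shift: 0.28 × 69.3 = 19.404
Post-stratified estimate = 33.249 → 33.2%.

33.2%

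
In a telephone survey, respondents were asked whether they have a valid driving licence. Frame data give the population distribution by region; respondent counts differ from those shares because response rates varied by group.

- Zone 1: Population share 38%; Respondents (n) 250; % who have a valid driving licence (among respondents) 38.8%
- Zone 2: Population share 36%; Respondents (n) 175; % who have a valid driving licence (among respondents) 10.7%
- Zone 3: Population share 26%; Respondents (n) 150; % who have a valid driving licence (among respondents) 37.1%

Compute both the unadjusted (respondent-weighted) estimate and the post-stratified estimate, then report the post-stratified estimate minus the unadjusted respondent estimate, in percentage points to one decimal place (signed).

Without adjustment, the pooled respondent share is:
  (250/575)×38.8 + (175/575)×10.7 + (150/575)×37.1 = 29.8043%
Post-stratifying to population shares instead:
  0.38×38.8 + 0.36×10.7 + 0.26×37.1 = 28.242%
Difference = 28.242 − 29.8043 = -1.5623 pp.

-1.6 percentage points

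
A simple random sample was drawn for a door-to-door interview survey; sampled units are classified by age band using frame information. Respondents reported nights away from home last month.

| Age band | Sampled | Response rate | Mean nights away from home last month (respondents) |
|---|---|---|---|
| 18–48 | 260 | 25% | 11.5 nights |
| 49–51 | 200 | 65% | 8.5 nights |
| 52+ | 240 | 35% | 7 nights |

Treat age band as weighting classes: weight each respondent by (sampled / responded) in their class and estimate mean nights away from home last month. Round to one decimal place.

9.1

Weighting each respondent by the inverse class response rate inflates each class back to its sampled size, so the class weight is n_sampled:
  18–48: 260 × 11.5 = 2990
  49–51: 200 × 8.5 = 1700
  52+: 240 × 7 = 1680
Adjusted estimate = 6370 / 700 = 9.1 → 9.1.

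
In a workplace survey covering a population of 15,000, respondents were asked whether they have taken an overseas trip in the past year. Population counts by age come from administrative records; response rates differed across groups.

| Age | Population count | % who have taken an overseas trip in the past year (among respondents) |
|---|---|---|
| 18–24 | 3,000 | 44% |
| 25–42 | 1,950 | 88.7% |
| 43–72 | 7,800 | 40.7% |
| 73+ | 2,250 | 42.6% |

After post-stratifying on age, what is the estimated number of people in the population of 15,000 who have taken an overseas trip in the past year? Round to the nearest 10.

Apply each group's respondent rate to its population count:
  18–24: 3,000 × 44% = 1320
  25–42: 1,950 × 88.7% = 1729.65
  43–72: 7,800 × 40.7% = 3174.6
  73+: 2,250 × 42.6% = 958.5
Estimated total = 7182.75 → 7,180.

7,180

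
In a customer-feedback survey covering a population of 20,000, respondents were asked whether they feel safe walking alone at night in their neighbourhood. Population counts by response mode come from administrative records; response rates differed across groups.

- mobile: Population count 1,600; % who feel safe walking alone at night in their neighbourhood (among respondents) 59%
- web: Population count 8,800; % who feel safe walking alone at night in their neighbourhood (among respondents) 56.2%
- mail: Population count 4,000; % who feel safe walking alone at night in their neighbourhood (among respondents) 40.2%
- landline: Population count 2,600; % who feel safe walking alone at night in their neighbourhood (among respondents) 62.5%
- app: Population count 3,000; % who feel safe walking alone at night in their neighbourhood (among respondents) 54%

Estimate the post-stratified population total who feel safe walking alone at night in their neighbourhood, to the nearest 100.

Apply each group's respondent rate to its population count:
  mobile: 1,600 × 59% = 944
  web: 8,800 × 56.2% = 4945.6
  mail: 4,000 × 40.2% = 1608
  landline: 2,600 × 62.5% = 1625
  app: 3,000 × 54% = 1620
Estimated total = 10742.6 → 10,700.

10,700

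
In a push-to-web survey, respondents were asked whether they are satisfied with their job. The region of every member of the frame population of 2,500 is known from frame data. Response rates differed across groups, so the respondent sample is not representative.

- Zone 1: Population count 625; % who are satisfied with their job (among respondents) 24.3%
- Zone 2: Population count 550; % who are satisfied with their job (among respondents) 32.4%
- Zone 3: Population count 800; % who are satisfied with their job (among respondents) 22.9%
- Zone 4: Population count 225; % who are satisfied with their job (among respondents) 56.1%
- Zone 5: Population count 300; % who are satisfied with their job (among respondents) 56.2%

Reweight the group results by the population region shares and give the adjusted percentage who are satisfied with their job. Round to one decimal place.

Each cell contributes population-share × respondent value:
  Zone 1: (625/2,500) × 24.3 = 6.075
  Zone 2: (550/2,500) × 32.4 = 7.128
  Zone 3: (800/2,500) × 22.9 = 7.328
  Zone 4: (225/2,500) × 56.1 = 5.049
  Zone 5: (300/2,500) × 56.2 = 6.744
Post-stratified estimate = 32.324 → 32.3%.

32.3%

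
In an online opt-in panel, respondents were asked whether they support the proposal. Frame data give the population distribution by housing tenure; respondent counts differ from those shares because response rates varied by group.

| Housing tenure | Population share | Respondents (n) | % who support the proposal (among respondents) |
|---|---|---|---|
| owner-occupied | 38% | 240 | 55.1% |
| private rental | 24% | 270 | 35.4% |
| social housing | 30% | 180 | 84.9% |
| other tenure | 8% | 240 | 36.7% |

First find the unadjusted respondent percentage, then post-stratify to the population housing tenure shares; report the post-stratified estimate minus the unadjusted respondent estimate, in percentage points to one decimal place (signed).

Unadjusted (pooled respondent) estimate weights by respondent counts:
  (240/930)×55.1 + (270/930)×35.4 + (180/930)×84.9 + (240/930)×36.7 = 50.4%
Post-stratifying to population shares instead:
  0.38×55.1 + 0.24×35.4 + 0.3×84.9 + 0.08×36.7 = 57.84%
Difference = 57.84 − 50.4 = 7.44 pp.

+7.4 percentage points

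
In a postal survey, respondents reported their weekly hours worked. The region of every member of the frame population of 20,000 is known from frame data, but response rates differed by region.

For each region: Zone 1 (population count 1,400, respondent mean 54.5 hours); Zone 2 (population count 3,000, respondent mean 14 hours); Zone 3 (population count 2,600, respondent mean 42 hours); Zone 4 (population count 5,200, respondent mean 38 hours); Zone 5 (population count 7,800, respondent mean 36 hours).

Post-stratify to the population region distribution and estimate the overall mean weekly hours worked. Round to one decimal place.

35.3

Reweight to the known region distribution:
  Zone 1: (1,400/20,000) × 54.5 = 3.815
  Zone 2: (3,000/20,000) × 14 = 2.1
  Zone 3: (2,600/20,000) × 42 = 5.46
  Zone 4: (5,200/20,000) × 38 = 9.88
  Zone 5: (7,800/20,000) × 36 = 14.04
Post-stratified estimate = 35.295 → 35.3.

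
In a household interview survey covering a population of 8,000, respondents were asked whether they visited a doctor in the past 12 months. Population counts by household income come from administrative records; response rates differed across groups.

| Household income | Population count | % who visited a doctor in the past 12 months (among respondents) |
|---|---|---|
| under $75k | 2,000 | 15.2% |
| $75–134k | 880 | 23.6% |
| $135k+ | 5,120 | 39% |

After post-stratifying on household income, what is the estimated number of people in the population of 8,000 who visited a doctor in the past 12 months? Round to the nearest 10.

Estimated count per cell = population count × respondent percentage:
  under $75k: 2,000 × 15.2% = 304
  $75–134k: 880 × 23.6% = 207.68
  $135k+: 5,120 × 39% = 1996.8
Estimated total = 2508.48 → 2,510.

2,510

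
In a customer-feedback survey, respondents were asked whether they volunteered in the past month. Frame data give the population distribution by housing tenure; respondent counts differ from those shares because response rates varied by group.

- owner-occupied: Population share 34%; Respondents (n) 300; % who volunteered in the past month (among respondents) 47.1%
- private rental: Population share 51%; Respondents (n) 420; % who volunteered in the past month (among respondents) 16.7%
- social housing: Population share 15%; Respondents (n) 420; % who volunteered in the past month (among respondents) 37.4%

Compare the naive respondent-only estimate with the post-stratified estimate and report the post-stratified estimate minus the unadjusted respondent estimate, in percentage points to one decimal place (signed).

-2.2 percentage points

Unadjusted (pooled respondent) estimate weights by respondent counts:
  (300/1140)×47.1 + (420/1140)×16.7 + (420/1140)×37.4 = 32.3263%
Reweighting by population housing tenure shares:
  0.34×47.1 + 0.51×16.7 + 0.15×37.4 = 30.141%
Difference = 30.141 − 32.3263 = -2.1853 pp.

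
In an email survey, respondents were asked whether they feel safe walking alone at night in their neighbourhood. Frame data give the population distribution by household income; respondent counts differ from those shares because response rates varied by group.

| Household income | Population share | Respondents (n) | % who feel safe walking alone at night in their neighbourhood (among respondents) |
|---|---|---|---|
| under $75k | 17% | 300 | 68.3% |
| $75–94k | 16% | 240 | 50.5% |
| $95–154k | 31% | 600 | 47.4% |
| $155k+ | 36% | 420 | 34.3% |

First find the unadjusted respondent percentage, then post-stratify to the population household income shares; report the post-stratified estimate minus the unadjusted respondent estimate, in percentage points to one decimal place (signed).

-1.6 percentage points

Without adjustment, the pooled respondent share is:
  (300/1560)×68.3 + (240/1560)×50.5 + (600/1560)×47.4 + (420/1560)×34.3 = 48.3692%
Reweighting by population household income shares:
  0.17×68.3 + 0.16×50.5 + 0.31×47.4 + 0.36×34.3 = 46.733%
Difference = 46.733 − 48.3692 = -1.6362 pp.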